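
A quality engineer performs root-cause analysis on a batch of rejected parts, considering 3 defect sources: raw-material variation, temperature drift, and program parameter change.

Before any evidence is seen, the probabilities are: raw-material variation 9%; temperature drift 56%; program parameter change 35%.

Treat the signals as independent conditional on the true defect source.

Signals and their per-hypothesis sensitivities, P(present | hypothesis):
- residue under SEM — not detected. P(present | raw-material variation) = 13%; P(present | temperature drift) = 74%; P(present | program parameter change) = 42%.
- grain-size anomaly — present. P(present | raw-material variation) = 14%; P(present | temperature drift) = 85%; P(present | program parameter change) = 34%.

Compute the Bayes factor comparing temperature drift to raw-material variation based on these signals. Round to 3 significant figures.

The Bayes factor is the ratio of the joint likelihoods of the signal pattern under the two hypotheses (using 1 − P(present | H) for each absent signal).
  temperature drift: (1 − 0.74) × 0.85 = 0.221
  raw-material variation: (1 − 0.13) × 0.14 = 0.1218
Bayes factor = 0.221 / 0.1218 ≈ 1.81

1.81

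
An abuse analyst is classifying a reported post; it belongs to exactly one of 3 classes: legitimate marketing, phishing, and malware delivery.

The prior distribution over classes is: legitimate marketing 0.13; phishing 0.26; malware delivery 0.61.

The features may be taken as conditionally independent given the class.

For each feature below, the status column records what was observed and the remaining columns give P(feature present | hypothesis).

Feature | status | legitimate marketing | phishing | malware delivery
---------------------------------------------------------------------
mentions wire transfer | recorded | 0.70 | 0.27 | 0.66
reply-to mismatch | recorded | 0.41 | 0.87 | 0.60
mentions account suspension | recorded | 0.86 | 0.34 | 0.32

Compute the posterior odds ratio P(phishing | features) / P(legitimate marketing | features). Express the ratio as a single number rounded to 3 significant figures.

Posterior odds equal prior odds times the likelihood ratio; only the two competing hypotheses matter.
  phishing: 0.26 × 0.27 × 0.87 × 0.34 = 0.020765
  legitimate marketing: 0.13 × 0.70 × 0.41 × 0.86 = 0.032087
Odds(phishing : legitimate marketing) = 0.020765 / 0.032087 ≈ 0.647.

0.647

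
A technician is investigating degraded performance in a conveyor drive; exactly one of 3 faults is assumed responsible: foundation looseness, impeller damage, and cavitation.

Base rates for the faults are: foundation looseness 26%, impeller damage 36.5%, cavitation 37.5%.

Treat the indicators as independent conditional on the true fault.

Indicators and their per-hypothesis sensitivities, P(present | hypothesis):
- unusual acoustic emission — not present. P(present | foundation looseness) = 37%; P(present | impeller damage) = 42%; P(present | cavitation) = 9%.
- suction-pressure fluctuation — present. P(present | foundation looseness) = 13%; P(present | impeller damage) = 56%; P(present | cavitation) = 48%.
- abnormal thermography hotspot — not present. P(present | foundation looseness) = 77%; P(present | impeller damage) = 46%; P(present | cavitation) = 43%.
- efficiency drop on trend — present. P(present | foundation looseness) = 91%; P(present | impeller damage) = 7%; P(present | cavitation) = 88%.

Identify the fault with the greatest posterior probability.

cavitation

Multiply each prior by the joint likelihood of the indicator pattern (using 1 − P(present | H) for each absent indicator):
  foundation looseness: 0.260 × (1 − 0.37) × 0.13 × (1 − 0.77) × 0.91 = 0.0044568
  impeller damage: 0.365 × (1 − 0.42) × 0.56 × (1 − 0.46) × 0.07 = 0.0044813
  cavitation: 0.375 × (1 − 0.09) × 0.48 × (1 − 0.43) × 0.88 = 0.082162
Normalizing constant Z = 0.0044568 + 0.0044813 + 0.082162 = 0.0911.
P(foundation looseness | evidence) ≈ 0.0044568 / 0.0911 ≈ 0.049
P(impeller damage | evidence) ≈ 0.0044813 / 0.0911 ≈ 0.049
P(cavitation | evidence) ≈ 0.082162 / 0.0911 ≈ 0.902
The largest is 0.902, so cavitation is most probable.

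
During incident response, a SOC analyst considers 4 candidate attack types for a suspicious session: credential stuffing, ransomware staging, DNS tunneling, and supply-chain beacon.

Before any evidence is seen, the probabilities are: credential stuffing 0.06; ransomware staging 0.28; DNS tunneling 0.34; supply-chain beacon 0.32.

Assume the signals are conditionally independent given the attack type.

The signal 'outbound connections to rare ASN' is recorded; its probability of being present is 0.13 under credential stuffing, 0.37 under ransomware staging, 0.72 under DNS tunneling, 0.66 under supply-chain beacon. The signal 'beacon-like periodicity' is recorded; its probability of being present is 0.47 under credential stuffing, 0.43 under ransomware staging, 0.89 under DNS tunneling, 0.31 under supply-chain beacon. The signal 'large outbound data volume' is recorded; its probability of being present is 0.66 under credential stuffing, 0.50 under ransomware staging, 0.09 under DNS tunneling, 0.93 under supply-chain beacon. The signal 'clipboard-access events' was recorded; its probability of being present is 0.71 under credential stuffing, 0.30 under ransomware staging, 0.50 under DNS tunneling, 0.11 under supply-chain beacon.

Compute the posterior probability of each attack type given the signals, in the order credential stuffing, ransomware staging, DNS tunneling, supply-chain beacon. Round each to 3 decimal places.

By Bayes' rule with conditional independence, the unnormalized weight for each hypothesis is prior × ∏ likelihoods:
  credential stuffing: 0.06 × 0.13 × 0.47 × 0.66 × 0.71 = 0.0017179
  ransomware staging: 0.28 × 0.37 × 0.43 × 0.50 × 0.30 = 0.0066822
  DNS tunneling: 0.34 × 0.72 × 0.89 × 0.09 × 0.50 = 0.0098042
  supply-chain beacon: 0.32 × 0.66 × 0.31 × 0.93 × 0.11 = 0.0066978
Marginal likelihood of the evidence = 0.024902.
P(credential stuffing | evidence) = 0.0017179 / 0.024902 ≈ 0.069
P(ransomware staging | evidence) = 0.0066822 / 0.024902 ≈ 0.268
P(DNS tunneling | evidence) = 0.0098042 / 0.024902 ≈ 0.394
P(supply-chain beacon | evidence) = 0.0066978 / 0.024902 ≈ 0.269

0.069, 0.268, 0.394, 0.269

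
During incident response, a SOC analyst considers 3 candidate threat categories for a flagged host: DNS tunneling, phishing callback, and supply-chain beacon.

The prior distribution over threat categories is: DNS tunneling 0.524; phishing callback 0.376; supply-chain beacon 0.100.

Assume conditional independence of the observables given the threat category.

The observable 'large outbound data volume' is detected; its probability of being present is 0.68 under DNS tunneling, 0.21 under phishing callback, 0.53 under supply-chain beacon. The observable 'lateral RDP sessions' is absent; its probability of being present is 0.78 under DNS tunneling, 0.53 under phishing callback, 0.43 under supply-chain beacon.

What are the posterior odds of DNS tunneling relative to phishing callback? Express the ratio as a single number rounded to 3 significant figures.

2.11

The normalizing constant cancels in an odds ratio, so compute prior × likelihood for the two hypotheses only (using 1 − P(present | H) for each absent observable):
  DNS tunneling: 0.524 × 0.68 × (1 − 0.78) = 0.07839
  phishing callback: 0.376 × 0.21 × (1 − 0.53) = 0.037111
Odds(DNS tunneling : phishing callback) = 0.07839 / 0.037111 ≈ 2.11.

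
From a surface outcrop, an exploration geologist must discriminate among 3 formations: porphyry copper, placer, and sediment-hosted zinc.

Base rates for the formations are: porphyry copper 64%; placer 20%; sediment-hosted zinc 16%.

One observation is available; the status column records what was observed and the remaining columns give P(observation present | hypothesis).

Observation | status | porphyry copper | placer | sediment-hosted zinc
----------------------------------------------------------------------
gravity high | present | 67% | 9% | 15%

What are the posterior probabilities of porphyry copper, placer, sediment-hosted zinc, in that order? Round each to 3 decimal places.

By Bayes' rule, the unnormalized weight for each hypothesis is prior × likelihood:
  porphyry copper: 0.64 × 0.67 = 0.4288
  placer: 0.20 × 0.09 = 0.018
  sediment-hosted zinc: 0.16 × 0.15 = 0.024
Normalizing constant Z = 0.4288 + 0.018 + 0.024 = 0.4708.
P(porphyry copper | evidence) = 0.4288 / 0.4708 ≈ 0.911
P(placer | evidence) = 0.018 / 0.4708 ≈ 0.038
P(sediment-hosted zinc | evidence) = 0.024 / 0.4708 ≈ 0.051

0.911, 0.038, 0.051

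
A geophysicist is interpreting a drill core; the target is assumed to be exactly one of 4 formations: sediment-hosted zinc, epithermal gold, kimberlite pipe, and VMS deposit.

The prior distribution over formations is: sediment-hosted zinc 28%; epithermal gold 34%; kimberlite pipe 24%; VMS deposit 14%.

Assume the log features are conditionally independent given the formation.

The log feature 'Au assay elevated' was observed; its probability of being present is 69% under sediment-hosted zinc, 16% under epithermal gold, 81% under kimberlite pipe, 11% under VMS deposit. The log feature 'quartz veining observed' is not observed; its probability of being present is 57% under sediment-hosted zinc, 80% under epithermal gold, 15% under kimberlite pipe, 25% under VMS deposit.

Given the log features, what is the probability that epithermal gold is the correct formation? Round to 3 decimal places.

0.040

Multiply each prior by the joint likelihood of the log feature pattern (using 1 − P(present | H) for each absent log feature):
  sediment-hosted zinc: 0.28 × 0.69 × (1 − 0.57) = 0.083076
  epithermal gold: 0.34 × 0.16 × (1 − 0.80) = 0.01088
  kimberlite pipe: 0.24 × 0.81 × (1 − 0.15) = 0.16524
  VMS deposit: 0.14 × 0.11 × (1 − 0.25) = 0.01155
The unnormalized weights sum to 0.27075.
P(epithermal gold | evidence) = 0.01088 / 0.27075 ≈ 0.040.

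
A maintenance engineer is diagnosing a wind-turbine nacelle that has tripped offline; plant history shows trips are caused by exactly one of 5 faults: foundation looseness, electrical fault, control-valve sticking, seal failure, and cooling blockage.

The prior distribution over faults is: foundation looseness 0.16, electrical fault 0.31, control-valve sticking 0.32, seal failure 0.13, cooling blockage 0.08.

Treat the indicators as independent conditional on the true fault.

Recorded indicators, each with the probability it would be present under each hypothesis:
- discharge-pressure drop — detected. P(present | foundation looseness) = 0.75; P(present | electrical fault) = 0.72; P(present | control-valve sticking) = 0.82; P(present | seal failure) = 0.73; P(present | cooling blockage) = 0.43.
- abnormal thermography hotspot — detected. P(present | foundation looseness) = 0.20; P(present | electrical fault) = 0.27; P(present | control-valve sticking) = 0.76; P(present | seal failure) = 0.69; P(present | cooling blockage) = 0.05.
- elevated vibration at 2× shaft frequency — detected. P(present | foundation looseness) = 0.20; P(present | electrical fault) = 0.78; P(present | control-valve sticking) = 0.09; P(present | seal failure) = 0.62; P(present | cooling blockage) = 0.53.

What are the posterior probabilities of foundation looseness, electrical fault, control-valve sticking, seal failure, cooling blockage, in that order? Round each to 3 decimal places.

For each hypothesis, the unnormalized posterior weight is prior × product of the indicator likelihoods:
  foundation looseness: 0.16 × 0.75 × 0.20 × 0.20 = 0.0048
  electrical fault: 0.31 × 0.72 × 0.27 × 0.78 = 0.047006
  control-valve sticking: 0.32 × 0.82 × 0.76 × 0.09 = 0.017948
  seal failure: 0.13 × 0.73 × 0.69 × 0.62 = 0.040598
  cooling blockage: 0.08 × 0.43 × 0.05 × 0.53 = 0.0009116
The unnormalized weights sum to 0.11126.
P(foundation looseness | evidence) = 0.0048 / 0.11126 ≈ 0.043
P(electrical fault | evidence) = 0.047006 / 0.11126 ≈ 0.422
P(control-valve sticking | evidence) = 0.017948 / 0.11126 ≈ 0.161
P(seal failure | evidence) = 0.040598 / 0.11126 ≈ 0.365
P(cooling blockage | evidence) = 0.0009116 / 0.11126 ≈ 0.008

0.043, 0.422, 0.161, 0.365, 0.008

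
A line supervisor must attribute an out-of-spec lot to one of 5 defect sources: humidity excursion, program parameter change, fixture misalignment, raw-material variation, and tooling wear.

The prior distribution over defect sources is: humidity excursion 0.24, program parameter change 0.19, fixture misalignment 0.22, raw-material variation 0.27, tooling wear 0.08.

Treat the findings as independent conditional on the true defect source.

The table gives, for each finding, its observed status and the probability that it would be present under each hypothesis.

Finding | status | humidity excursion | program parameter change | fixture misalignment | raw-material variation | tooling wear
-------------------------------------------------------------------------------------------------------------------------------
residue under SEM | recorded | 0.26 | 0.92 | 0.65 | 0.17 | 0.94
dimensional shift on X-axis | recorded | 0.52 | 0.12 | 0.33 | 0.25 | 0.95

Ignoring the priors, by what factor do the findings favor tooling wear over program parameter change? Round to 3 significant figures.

8.09

Take the product of per-finding likelihoods under each hypothesis, then divide.
  tooling wear: 0.94 × 0.95 = 0.893
  program parameter change: 0.92 × 0.12 = 0.1104
Bayes factor = 0.893 / 0.1104 ≈ 8.09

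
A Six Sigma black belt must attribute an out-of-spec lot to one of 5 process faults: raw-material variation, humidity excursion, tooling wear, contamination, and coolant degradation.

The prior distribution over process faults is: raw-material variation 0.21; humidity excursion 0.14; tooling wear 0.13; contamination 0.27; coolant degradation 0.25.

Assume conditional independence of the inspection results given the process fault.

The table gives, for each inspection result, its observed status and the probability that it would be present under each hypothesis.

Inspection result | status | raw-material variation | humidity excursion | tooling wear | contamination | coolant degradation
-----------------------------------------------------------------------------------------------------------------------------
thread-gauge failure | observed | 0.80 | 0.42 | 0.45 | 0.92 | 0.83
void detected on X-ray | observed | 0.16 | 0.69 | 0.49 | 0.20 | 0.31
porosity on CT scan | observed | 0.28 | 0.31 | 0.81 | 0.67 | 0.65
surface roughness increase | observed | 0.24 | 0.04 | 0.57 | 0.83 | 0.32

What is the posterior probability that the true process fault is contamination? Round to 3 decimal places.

By Bayes' rule with conditional independence, the unnormalized weight for each hypothesis is prior × ∏ likelihoods:
  raw-material variation: 0.21 × 0.80 × 0.16 × 0.28 × 0.24 = 0.0018063
  humidity excursion: 0.14 × 0.42 × 0.69 × 0.31 × 0.04 = 0.00050309
  tooling wear: 0.13 × 0.45 × 0.49 × 0.81 × 0.57 = 0.013235
  contamination: 0.27 × 0.92 × 0.20 × 0.67 × 0.83 = 0.027627
  coolant degradation: 0.25 × 0.83 × 0.31 × 0.65 × 0.32 = 0.01338
The unnormalized weights sum to 0.056551.
P(contamination | evidence) = 0.027627 / 0.056551 ≈ 0.489.

0.489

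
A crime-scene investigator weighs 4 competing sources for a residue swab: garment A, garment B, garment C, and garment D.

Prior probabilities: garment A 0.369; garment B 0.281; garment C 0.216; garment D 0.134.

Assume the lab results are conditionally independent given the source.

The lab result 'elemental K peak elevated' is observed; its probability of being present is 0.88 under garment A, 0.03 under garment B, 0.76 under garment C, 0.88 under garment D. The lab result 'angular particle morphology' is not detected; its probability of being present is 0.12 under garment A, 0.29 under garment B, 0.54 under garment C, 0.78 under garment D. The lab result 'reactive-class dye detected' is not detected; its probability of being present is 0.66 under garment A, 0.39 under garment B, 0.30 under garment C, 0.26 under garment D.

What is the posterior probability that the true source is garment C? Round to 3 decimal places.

Multiply each prior by the joint likelihood of the lab result pattern (using 1 − P(present | H) for each absent lab result):
  garment A: 0.369 × 0.88 × (1 − 0.12) × (1 − 0.66) = 0.097156
  garment B: 0.281 × 0.03 × (1 − 0.29) × (1 − 0.39) = 0.003651
  garment C: 0.216 × 0.76 × (1 − 0.54) × (1 − 0.30) = 0.05286
  garment D: 0.134 × 0.88 × (1 − 0.78) × (1 − 0.26) = 0.019197
The unnormalized weights sum to 0.17286.
P(garment C | evidence) = 0.05286 / 0.17286 ≈ 0.306.

0.306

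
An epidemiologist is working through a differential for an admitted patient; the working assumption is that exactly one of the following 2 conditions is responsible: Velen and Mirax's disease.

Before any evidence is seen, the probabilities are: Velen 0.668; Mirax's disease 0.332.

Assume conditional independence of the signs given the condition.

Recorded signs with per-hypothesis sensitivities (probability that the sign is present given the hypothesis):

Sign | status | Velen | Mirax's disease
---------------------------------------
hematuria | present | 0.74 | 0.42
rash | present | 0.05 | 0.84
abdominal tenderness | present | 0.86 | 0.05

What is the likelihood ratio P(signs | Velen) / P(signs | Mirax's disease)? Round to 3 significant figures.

1.80

Joint likelihood of the sign pattern under each hypothesis:
  Velen: 0.74 × 0.05 × 0.86 = 0.03182
  Mirax's disease: 0.42 × 0.84 × 0.05 = 0.01764
Bayes factor = 0.03182 / 0.01764 ≈ 1.80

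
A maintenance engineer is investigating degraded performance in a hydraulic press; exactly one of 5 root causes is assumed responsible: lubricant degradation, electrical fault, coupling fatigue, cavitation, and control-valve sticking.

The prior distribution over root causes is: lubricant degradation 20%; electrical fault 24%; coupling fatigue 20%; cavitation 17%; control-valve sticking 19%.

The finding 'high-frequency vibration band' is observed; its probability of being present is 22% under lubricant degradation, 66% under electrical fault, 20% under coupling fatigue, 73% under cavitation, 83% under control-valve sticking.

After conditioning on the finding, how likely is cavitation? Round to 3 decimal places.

For each hypothesis, the unnormalized posterior weight is prior × likelihood:
  lubricant degradation: 0.20 × 0.22 = 0.044
  electrical fault: 0.24 × 0.66 = 0.1584
  coupling fatigue: 0.20 × 0.20 = 0.04
  cavitation: 0.17 × 0.73 = 0.1241
  control-valve sticking: 0.19 × 0.83 = 0.1577
Normalizing constant Z = 0.044 + 0.1584 + 0.04 + 0.1241 + 0.1577 = 0.5242.
P(cavitation | evidence) = 0.1241 / 0.5242 ≈ 0.237.

0.237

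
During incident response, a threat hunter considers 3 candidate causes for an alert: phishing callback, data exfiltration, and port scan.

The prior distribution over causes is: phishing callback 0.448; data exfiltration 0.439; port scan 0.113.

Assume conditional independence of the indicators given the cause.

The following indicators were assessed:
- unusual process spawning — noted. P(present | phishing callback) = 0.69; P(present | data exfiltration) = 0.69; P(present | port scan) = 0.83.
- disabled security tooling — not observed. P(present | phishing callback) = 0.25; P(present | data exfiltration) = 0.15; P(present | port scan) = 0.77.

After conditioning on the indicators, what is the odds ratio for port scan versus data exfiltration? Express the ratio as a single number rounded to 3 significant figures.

0.0838

Posterior odds equal prior odds times the likelihood ratio; only the two competing hypotheses matter (using 1 − P(present | H) for each absent indicator).
  port scan: 0.113 × 0.83 × (1 − 0.77) = 0.021572
  data exfiltration: 0.439 × 0.69 × (1 − 0.15) = 0.25747
Odds(port scan : data exfiltration) = 0.021572 / 0.25747 ≈ 0.0838.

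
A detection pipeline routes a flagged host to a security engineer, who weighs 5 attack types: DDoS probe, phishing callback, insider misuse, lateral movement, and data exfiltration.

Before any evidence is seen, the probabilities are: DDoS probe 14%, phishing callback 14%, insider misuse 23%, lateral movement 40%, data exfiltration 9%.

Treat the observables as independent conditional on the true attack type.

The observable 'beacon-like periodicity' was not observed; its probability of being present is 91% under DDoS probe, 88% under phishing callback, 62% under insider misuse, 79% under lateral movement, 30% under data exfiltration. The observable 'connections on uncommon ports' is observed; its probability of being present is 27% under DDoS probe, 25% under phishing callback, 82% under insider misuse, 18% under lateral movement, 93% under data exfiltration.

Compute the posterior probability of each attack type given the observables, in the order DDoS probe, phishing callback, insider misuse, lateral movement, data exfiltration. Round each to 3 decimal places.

Multiply each prior by the joint likelihood of the observable pattern (using 1 − P(present | H) for each absent observable):
  DDoS probe: 0.14 × (1 − 0.91) × 0.27 = 0.003402
  phishing callback: 0.14 × (1 − 0.88) × 0.25 = 0.0042
  insider misuse: 0.23 × (1 − 0.62) × 0.82 = 0.071668
  lateral movement: 0.40 × (1 − 0.79) × 0.18 = 0.01512
  data exfiltration: 0.09 × (1 − 0.30) × 0.93 = 0.05859
Marginal likelihood of the evidence = 0.15298.
P(DDoS probe | evidence) = 0.003402 / 0.15298 ≈ 0.022
P(phishing callback | evidence) = 0.0042 / 0.15298 ≈ 0.027
P(insider misuse | evidence) = 0.071668 / 0.15298 ≈ 0.468
P(lateral movement | evidence) = 0.01512 / 0.15298 ≈ 0.099
P(data exfiltration | evidence) = 0.05859 / 0.15298 ≈ 0.383

0.022, 0.027, 0.468, 0.099, 0.383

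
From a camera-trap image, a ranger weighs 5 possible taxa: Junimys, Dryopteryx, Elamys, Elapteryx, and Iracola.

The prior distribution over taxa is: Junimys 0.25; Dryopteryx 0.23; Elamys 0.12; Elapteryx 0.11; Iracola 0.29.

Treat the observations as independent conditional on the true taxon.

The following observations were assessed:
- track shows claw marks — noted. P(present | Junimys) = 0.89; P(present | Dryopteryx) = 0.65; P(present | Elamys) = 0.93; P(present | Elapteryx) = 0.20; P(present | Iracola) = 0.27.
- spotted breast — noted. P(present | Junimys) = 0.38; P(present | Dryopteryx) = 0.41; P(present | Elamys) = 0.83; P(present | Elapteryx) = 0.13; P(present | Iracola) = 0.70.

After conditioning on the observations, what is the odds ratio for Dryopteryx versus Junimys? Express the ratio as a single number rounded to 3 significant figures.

The normalizing constant cancels in an odds ratio, so compute prior × likelihood for the two hypotheses only:
  Dryopteryx: 0.23 × 0.65 × 0.41 = 0.061295
  Junimys: 0.25 × 0.89 × 0.38 = 0.08455
Posterior odds = 0.061295 / 0.08455 ≈ 0.725.

0.725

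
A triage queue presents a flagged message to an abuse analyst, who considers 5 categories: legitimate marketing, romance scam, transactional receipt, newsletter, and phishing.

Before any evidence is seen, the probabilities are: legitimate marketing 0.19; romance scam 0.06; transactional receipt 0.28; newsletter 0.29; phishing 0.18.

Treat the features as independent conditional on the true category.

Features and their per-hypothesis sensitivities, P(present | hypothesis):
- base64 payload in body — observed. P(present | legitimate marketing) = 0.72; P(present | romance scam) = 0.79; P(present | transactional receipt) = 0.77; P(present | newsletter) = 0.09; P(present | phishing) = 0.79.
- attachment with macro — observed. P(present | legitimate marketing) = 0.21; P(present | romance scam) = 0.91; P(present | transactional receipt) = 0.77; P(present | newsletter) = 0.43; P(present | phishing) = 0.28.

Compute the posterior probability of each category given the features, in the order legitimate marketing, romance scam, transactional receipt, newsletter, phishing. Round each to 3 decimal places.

By Bayes' rule with conditional independence, the unnormalized weight for each hypothesis is prior × ∏ likelihoods:
  legitimate marketing: 0.19 × 0.72 × 0.21 = 0.028728
  romance scam: 0.06 × 0.79 × 0.91 = 0.043134
  transactional receipt: 0.28 × 0.77 × 0.77 = 0.16601
  newsletter: 0.29 × 0.09 × 0.43 = 0.011223
  phishing: 0.18 × 0.79 × 0.28 = 0.039816
Normalizing constant Z = 0.028728 + 0.043134 + 0.16601 + 0.011223 + 0.039816 = 0.28891.
P(legitimate marketing | evidence) = 0.028728 / 0.28891 ≈ 0.099
P(romance scam | evidence) = 0.043134 / 0.28891 ≈ 0.149
P(transactional receipt | evidence) = 0.16601 / 0.28891 ≈ 0.575
P(newsletter | evidence) = 0.011223 / 0.28891 ≈ 0.039
P(phishing | evidence) = 0.039816 / 0.28891 ≈ 0.138

0.099, 0.149, 0.575, 0.039, 0.138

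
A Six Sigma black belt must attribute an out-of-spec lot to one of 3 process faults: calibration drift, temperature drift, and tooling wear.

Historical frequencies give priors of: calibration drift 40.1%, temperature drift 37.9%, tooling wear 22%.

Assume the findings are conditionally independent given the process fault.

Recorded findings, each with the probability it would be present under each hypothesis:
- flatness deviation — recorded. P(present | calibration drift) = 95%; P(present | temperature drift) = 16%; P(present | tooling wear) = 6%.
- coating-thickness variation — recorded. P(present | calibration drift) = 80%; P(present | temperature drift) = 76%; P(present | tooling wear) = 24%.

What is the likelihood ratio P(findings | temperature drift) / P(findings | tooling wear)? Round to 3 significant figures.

Take the product of per-finding likelihoods under each hypothesis, then divide.
  temperature drift: 0.16 × 0.76 = 0.1216
  tooling wear: 0.06 × 0.24 = 0.0144
Bayes factor = 0.1216 / 0.0144 ≈ 8.44

8.44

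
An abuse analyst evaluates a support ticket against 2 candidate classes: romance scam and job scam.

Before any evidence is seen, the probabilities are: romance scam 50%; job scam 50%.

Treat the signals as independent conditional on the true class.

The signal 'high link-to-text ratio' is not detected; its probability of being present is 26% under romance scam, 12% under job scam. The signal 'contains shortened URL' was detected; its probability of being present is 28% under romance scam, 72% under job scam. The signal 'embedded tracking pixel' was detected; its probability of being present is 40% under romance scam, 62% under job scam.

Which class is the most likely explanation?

Multiply each prior by the joint likelihood of the signal pattern (using 1 − P(present | H) for each absent signal):
  romance scam: 0.50 × (1 − 0.26) × 0.28 × 0.40 = 0.04144
  job scam: 0.50 × (1 − 0.12) × 0.72 × 0.62 = 0.19642
Normalizing constant Z = 0.04144 + 0.19642 = 0.23786.
P(romance scam | evidence) ≈ 0.04144 / 0.23786 ≈ 0.174
P(job scam | evidence) ≈ 0.19642 / 0.23786 ≈ 0.826
The largest is 0.826, so job scam is most probable.

job scam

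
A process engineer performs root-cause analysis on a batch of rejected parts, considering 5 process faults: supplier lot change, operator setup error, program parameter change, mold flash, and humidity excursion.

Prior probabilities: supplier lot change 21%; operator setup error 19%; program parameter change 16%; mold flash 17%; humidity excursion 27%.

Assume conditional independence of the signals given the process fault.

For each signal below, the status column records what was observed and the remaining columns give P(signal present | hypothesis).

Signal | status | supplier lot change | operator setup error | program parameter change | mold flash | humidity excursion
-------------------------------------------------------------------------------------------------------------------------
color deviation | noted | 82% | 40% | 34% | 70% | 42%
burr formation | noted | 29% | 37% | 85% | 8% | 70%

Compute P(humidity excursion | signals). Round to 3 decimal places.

For each hypothesis, the unnormalized posterior weight is prior × product of the signal likelihoods:
  supplier lot change: 0.21 × 0.82 × 0.29 = 0.049938
  operator setup error: 0.19 × 0.40 × 0.37 = 0.02812
  program parameter change: 0.16 × 0.34 × 0.85 = 0.04624
  mold flash: 0.17 × 0.70 × 0.08 = 0.00952
  humidity excursion: 0.27 × 0.42 × 0.70 = 0.07938
The unnormalized weights sum to 0.2132.
P(humidity excursion | evidence) = 0.07938 / 0.2132 ≈ 0.372.

0.372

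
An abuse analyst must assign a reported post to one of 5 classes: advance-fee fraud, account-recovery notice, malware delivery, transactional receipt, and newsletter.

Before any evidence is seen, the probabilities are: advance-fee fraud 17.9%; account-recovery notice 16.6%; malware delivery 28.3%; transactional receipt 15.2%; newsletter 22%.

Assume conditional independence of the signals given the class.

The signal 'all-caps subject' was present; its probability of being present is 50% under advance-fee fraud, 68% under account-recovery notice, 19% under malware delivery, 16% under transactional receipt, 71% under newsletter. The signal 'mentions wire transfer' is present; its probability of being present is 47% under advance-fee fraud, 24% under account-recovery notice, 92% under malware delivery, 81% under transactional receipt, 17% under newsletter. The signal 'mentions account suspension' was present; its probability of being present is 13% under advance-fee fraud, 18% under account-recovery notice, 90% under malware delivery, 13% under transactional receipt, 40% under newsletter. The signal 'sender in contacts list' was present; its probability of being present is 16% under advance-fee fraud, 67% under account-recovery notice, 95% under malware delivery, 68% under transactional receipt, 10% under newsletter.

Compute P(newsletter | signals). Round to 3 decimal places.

0.022

For each hypothesis, the unnormalized posterior weight is prior × product of the signal likelihoods:
  advance-fee fraud: 0.179 × 0.50 × 0.47 × 0.13 × 0.16 = 0.00087495
  account-recovery notice: 0.166 × 0.68 × 0.24 × 0.18 × 0.67 = 0.0032672
  malware delivery: 0.283 × 0.19 × 0.92 × 0.90 × 0.95 = 0.042295
  transactional receipt: 0.152 × 0.16 × 0.81 × 0.13 × 0.68 = 0.0017414
  newsletter: 0.220 × 0.71 × 0.17 × 0.40 × 0.10 = 0.0010622
Marginal likelihood of the evidence = 0.049241.
P(newsletter | evidence) = 0.0010622 / 0.049241 ≈ 0.022.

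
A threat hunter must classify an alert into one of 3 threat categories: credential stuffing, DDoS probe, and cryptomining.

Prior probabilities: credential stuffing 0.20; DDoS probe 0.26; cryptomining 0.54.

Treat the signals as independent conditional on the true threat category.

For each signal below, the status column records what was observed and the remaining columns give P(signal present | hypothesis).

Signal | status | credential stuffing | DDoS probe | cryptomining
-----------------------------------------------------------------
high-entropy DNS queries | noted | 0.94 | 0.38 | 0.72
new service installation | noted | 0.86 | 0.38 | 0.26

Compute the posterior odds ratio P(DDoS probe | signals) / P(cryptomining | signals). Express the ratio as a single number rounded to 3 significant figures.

Posterior odds equal prior odds times the likelihood ratio; only the two competing hypotheses matter.
  DDoS probe: 0.26 × 0.38 × 0.38 = 0.037544
  cryptomining: 0.54 × 0.72 × 0.26 = 0.10109
Posterior odds = 0.037544 / 0.10109 ≈ 0.371.

0.371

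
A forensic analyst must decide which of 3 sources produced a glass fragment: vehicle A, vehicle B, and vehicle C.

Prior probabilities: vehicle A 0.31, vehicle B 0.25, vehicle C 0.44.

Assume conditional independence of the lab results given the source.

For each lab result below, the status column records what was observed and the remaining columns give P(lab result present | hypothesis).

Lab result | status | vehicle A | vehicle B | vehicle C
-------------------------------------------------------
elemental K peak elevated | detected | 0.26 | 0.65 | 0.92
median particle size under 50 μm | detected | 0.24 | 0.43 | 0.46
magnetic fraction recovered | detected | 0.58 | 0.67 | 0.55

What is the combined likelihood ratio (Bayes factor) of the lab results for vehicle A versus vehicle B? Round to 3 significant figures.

The Bayes factor is the ratio of the joint likelihoods of the lab result pattern under the two hypotheses.
  vehicle A: 0.26 × 0.24 × 0.58 = 0.036192
  vehicle B: 0.65 × 0.43 × 0.67 = 0.18727
Bayes factor = 0.036192 / 0.18727 ≈ 0.193

0.193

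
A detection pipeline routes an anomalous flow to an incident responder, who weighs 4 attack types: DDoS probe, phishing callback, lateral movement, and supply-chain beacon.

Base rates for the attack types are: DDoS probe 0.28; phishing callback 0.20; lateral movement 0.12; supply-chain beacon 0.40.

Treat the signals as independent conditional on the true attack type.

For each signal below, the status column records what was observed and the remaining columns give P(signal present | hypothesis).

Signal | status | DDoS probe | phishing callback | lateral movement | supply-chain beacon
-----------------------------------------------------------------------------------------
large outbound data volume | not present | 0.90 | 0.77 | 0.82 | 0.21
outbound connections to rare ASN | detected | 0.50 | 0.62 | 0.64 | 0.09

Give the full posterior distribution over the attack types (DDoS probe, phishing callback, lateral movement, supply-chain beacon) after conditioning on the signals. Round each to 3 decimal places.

0.165, 0.336, 0.163, 0.335

By Bayes' rule with conditional independence, the unnormalized weight for each hypothesis is prior × ∏ likelihoods (using 1 − P(present | H) for each absent signal):
  DDoS probe: 0.28 × (1 − 0.90) × 0.50 = 0.014
  phishing callback: 0.20 × (1 − 0.77) × 0.62 = 0.02852
  lateral movement: 0.12 × (1 − 0.82) × 0.64 = 0.013824
  supply-chain beacon: 0.40 × (1 − 0.21) × 0.09 = 0.02844
The unnormalized weights sum to 0.084784.
P(DDoS probe | evidence) = 0.014 / 0.084784 ≈ 0.165
P(phishing callback | evidence) = 0.02852 / 0.084784 ≈ 0.336
P(lateral movement | evidence) = 0.013824 / 0.084784 ≈ 0.163
P(supply-chain beacon | evidence) = 0.02844 / 0.084784 ≈ 0.335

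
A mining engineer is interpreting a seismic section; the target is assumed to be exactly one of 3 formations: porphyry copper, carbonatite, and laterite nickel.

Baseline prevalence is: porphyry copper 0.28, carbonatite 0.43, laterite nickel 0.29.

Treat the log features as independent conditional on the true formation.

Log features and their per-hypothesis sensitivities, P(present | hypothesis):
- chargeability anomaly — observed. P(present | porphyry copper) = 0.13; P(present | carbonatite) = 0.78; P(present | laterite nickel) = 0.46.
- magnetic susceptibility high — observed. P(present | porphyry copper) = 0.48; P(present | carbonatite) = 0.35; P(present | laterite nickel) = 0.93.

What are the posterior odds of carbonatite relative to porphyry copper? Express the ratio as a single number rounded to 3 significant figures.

Unnormalized posterior weight (prior times the log feature likelihoods) for each of the two hypotheses:
  carbonatite: 0.43 × 0.78 × 0.35 = 0.11739
  porphyry copper: 0.28 × 0.13 × 0.48 = 0.017472
Odds(carbonatite : porphyry copper) = 0.11739 / 0.017472 ≈ 6.72.

6.72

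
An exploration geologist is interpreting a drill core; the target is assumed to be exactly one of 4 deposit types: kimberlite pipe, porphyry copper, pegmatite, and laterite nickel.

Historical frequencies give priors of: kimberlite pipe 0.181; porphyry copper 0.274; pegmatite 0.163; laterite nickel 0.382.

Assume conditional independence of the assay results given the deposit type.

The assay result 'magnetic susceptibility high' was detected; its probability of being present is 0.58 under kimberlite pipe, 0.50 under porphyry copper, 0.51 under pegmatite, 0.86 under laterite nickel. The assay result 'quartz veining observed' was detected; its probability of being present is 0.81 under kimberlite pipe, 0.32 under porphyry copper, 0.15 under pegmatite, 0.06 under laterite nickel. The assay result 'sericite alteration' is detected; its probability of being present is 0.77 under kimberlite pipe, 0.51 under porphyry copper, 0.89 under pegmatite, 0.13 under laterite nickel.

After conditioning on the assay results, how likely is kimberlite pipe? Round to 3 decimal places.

0.645

For each hypothesis, the unnormalized posterior weight is prior × product of the assay result likelihoods:
  kimberlite pipe: 0.181 × 0.58 × 0.81 × 0.77 = 0.065476
  porphyry copper: 0.274 × 0.50 × 0.32 × 0.51 = 0.022358
  pegmatite: 0.163 × 0.51 × 0.15 × 0.89 = 0.011098
  laterite nickel: 0.382 × 0.86 × 0.06 × 0.13 = 0.0025625
Normalizing constant Z = 0.065476 + 0.022358 + 0.011098 + 0.0025625 = 0.10149.
P(kimberlite pipe | evidence) = 0.065476 / 0.10149 ≈ 0.645.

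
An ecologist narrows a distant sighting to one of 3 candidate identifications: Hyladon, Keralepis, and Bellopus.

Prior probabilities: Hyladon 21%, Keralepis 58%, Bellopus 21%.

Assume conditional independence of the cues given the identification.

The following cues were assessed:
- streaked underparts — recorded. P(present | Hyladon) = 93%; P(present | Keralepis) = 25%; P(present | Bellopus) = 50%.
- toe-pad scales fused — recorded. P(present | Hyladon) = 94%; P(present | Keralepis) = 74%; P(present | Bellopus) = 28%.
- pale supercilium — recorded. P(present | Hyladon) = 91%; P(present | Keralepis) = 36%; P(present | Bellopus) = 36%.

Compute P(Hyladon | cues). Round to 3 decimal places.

0.772

Multiply each prior by the joint likelihood of the cue pattern:
  Hyladon: 0.21 × 0.93 × 0.94 × 0.91 = 0.16706
  Keralepis: 0.58 × 0.25 × 0.74 × 0.36 = 0.038628
  Bellopus: 0.21 × 0.50 × 0.28 × 0.36 = 0.010584
Normalizing constant Z = 0.16706 + 0.038628 + 0.010584 = 0.21627.
P(Hyladon | evidence) = 0.16706 / 0.21627 ≈ 0.772.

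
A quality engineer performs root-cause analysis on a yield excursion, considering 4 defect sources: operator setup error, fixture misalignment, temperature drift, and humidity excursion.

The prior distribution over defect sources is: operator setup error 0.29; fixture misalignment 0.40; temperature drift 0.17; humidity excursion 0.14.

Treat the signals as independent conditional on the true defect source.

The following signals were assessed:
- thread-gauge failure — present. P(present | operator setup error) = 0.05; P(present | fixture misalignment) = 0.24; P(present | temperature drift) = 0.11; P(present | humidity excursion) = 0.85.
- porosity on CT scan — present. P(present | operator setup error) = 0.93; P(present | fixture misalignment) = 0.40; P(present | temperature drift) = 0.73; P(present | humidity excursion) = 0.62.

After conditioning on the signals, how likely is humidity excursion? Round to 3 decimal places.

By Bayes' rule with conditional independence, the unnormalized weight for each hypothesis is prior × ∏ likelihoods:
  operator setup error: 0.29 × 0.05 × 0.93 = 0.013485
  fixture misalignment: 0.40 × 0.24 × 0.40 = 0.0384
  temperature drift: 0.17 × 0.11 × 0.73 = 0.013651
  humidity excursion: 0.14 × 0.85 × 0.62 = 0.07378
Marginal likelihood of the evidence = 0.13932.
P(humidity excursion | evidence) = 0.07378 / 0.13932 ≈ 0.530.

0.530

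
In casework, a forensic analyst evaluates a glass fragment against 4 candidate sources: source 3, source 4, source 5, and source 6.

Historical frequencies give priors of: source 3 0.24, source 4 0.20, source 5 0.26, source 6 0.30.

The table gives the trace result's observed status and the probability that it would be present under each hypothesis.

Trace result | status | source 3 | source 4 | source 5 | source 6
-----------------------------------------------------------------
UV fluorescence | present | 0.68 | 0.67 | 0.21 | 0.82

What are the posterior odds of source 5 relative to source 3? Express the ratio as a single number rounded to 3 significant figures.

Unnormalized posterior weight (prior times the trace result likelihood) for each of the two hypotheses:
  source 5: 0.26 × 0.21 = 0.0546
  source 3: 0.24 × 0.68 = 0.1632
Odds(source 5 : source 3) = 0.0546 / 0.1632 ≈ 0.335.

0.335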